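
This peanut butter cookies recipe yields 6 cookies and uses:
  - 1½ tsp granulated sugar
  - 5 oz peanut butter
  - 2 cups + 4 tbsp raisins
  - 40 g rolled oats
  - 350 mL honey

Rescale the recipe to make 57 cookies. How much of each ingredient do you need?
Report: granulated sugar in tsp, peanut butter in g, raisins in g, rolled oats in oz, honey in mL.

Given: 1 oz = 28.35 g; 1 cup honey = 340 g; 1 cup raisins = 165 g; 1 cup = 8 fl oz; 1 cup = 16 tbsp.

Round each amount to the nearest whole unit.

granulated sugar: 14 tsp; peanut butter: 1347 g; raisins: 3527 g; rolled oats: 13 oz; honey: 3325 mL

Scaling factor: 57/6 = 19/2 = 9.5.
granulated sugar: 1.5 tsp × 19/2 ≈ 14 tsp
peanut butter: 5 oz × 19/2 × 28.35 g/oz ≈ 1347 g
raisins: (2 cup + 4 tbsp = 2.25 cup) × 19/2 × 165 g/cup ≈ 3527 g
rolled oats: 40 g × 19/2 ÷ 28.35 g/oz ≈ 13 oz
honey: 350 mL × 19/2 = 3325 mL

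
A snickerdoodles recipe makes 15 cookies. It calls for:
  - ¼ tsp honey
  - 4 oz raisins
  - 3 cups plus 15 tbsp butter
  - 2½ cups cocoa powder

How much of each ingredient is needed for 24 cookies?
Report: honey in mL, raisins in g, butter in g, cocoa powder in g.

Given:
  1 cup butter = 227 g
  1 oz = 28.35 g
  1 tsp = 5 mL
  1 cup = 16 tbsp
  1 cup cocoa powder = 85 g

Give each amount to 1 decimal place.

honey: 2.0 mL; raisins: 181.4 g; butter: 1430.1 g; cocoa powder: 340.0 g

Scaling factor: 24/15 = 8/5 = 1.6.
honey: 0.25 tsp × 8/5 × 5 mL/tsp = 2.0 mL
raisins: 4 oz × 8/5 × 28.35 g/oz ≈ 181.4 g
butter: (3 cup + 15 tbsp = 3.9375 cup) × 8/5 × 227 g/cup = 1430.1 g
cocoa powder: 2.5 cup × 8/5 × 85 g/cup = 340.0 g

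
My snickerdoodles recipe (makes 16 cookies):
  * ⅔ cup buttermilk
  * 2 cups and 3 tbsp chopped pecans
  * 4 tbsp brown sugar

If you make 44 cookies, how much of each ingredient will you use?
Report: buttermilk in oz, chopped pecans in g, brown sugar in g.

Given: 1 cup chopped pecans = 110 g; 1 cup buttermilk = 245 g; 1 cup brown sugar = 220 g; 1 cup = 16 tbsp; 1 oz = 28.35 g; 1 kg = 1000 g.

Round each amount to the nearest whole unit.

Scaling factor: 44/16 = 11/4 = 2.75.
buttermilk: 2/3 cup × 11/4 × 245 g/cup ÷ 28.35 g/oz ≈ 16 oz
chopped pecans: (2 cup + 3 tbsp = 2.1875 cup) × 11/4 × 110 g/cup ≈ 662 g
brown sugar: 4 tbsp × 11/4 ÷ 16 tbsp/cup × 220 g/cup ≈ 151 g

buttermilk: 16 oz; chopped pecans: 662 g; brown sugar: 151 g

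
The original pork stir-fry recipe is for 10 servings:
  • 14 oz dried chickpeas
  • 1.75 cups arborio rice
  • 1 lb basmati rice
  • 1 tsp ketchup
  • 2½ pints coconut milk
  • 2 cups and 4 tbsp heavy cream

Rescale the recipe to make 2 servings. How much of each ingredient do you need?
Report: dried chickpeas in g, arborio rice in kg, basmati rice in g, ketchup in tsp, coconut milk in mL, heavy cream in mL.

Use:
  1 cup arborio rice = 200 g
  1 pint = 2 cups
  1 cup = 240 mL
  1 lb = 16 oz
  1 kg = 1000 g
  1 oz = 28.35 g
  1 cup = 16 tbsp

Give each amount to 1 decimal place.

Scaling factor: 2/10 = 1/5 = 0.2.
dried chickpeas: 14 oz × 1/5 × 28.35 g/oz ≈ 79.4 g
arborio rice: 1.75 cup × 1/5 × 200 g/cup ÷ 1000 g/kg ≈ 0.1 kg
basmati rice: 1 lb × 1/5 × 16 oz/lb × 28.35 g/oz ≈ 90.7 g
ketchup: 1 tsp × 1/5 = 0.2 tsp
coconut milk: 2.5 pint × 1/5 × 2 cup/pint × 240 mL/cup = 240.0 mL
heavy cream: (2 cup + 4 tbsp = 2.25 cup) × 1/5 × 240 mL/cup = 108.0 mL

dried chickpeas: 79.4 g; arborio rice: 0.1 kg; basmati rice: 90.7 g; ketchup: 0.2 tsp; coconut milk: 240.0 mL; heavy cream: 108.0 mL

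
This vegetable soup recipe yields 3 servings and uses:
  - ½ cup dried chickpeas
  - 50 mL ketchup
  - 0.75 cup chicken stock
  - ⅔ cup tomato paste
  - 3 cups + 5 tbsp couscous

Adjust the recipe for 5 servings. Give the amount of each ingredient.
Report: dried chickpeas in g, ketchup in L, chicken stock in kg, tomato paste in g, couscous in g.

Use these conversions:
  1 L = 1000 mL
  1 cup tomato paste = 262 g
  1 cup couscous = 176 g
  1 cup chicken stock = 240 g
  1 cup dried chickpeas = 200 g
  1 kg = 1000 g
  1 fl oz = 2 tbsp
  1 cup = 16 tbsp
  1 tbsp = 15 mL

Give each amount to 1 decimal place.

Scaling factor: 5/3.
dried chickpeas: 0.5 cup × 5/3 × 200 g/cup ≈ 166.7 g
ketchup: 50 mL × 5/3 ÷ 1000 mL/L ≈ 0.1 L
chicken stock: 0.75 cup × 5/3 × 240 g/cup ÷ 1000 g/kg = 0.3 kg
tomato paste: 2/3 cup × 5/3 × 262 g/cup ≈ 291.1 g
couscous: (3 cup + 5 tbsp = 3.3125 cup) × 5/3 × 176 g/cup ≈ 971.7 g

dried chickpeas: 166.7 g; ketchup: 0.1 L; chicken stock: 0.3 kg; tomato paste: 291.1 g; couscous: 971.7 g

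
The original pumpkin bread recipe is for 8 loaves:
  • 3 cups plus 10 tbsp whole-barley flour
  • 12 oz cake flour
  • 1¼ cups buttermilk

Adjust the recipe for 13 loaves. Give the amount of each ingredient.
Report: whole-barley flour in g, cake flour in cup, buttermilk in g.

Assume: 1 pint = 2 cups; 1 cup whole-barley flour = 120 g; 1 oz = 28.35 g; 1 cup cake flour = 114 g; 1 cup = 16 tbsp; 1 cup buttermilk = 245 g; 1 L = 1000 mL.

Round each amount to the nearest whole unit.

Scaling factor: 13/8 = 1.625.
whole-barley flour: (3 cup + 10 tbsp = 3.625 cup) × 13/8 × 120 g/cup ≈ 707 g
cake flour: 12 oz × 13/8 × 28.35 g/oz ÷ 114 g/cup ≈ 5 cup
buttermilk: 1.25 cup × 13/8 × 245 g/cup ≈ 498 g

whole-barley flour: 707 g; cake flour: 5 cup; buttermilk: 498 g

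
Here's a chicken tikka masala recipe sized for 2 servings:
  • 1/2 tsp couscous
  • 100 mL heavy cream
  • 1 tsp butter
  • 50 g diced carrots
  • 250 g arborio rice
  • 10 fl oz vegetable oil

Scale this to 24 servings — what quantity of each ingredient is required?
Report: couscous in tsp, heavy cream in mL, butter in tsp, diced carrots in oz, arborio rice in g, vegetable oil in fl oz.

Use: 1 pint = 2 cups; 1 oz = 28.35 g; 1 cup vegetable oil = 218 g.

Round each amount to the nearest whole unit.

couscous: 6 tsp; heavy cream: 1200 mL; butter: 12 tsp; diced carrots: 21 oz; arborio rice: 3000 g; vegetable oil: 120 fl oz

Scaling factor: 24/2 = 12.
couscous: 0.5 tsp × 12 = 6 tsp
heavy cream: 100 mL × 12 = 1200 mL
butter: 1 tsp × 12 = 12 tsp
diced carrots: 50 g × 12 ÷ 28.35 g/oz ≈ 21 oz
arborio rice: 250 g × 12 = 3000 g
vegetable oil: 10 fl oz × 12 = 120 fl oz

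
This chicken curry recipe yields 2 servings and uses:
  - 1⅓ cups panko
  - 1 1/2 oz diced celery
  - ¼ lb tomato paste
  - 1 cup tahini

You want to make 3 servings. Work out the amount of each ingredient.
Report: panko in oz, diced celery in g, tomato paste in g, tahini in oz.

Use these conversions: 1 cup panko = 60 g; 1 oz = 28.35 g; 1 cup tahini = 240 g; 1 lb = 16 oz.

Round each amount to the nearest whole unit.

panko: 4 oz; diced celery: 64 g; tomato paste: 170 g; tahini: 13 oz

Scaling factor: 3/2 = 1.5.
panko: 4/3 cup × 3/2 × 60 g/cup ÷ 28.35 g/oz ≈ 4 oz
diced celery: 1.5 oz × 3/2 × 28.35 g/oz ≈ 64 g
tomato paste: 0.25 lb × 3/2 × 16 oz/lb × 28.35 g/oz ≈ 170 g
tahini: 1 cup × 3/2 × 240 g/cup ÷ 28.35 g/oz ≈ 13 oz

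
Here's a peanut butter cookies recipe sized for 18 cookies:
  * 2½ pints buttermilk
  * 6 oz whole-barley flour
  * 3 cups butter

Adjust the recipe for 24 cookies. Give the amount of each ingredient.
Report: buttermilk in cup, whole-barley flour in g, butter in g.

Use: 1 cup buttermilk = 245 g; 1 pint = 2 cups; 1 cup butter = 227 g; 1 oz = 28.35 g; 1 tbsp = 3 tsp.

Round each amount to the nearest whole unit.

buttermilk: 7 cup; whole-barley flour: 227 g; butter: 908 g

Scaling factor: 24/18 = 4/3.
buttermilk: 2.5 pint × 4/3 × 2 cup/pint ≈ 7 cup
whole-barley flour: 6 oz × 4/3 × 28.35 g/oz ≈ 227 g
butter: 3 cup × 4/3 × 227 g/cup = 908 g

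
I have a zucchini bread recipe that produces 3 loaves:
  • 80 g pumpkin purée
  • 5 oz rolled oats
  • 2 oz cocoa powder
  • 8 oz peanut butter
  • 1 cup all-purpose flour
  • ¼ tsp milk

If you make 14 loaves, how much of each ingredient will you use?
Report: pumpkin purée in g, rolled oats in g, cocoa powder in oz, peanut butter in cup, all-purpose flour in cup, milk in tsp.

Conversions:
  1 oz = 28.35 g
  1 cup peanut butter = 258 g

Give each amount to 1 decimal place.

pumpkin purée: 373.3 g; rolled oats: 661.5 g; cocoa powder: 9.3 oz; peanut butter: 4.1 cup; all-purpose flour: 4.7 cup; milk: 1.2 tsp

Scaling factor: 14/3.
pumpkin purée: 80 g × 14/3 ≈ 373.3 g
rolled oats: 5 oz × 14/3 × 28.35 g/oz = 661.5 g
cocoa powder: 2 oz × 14/3 ≈ 9.3 oz
peanut butter: 8 oz × 14/3 × 28.35 g/oz ÷ 258 g/cup ≈ 4.1 cup
all-purpose flour: 1 cup × 14/3 ≈ 4.7 cup
milk: 0.25 tsp × 14/3 ≈ 1.2 tsp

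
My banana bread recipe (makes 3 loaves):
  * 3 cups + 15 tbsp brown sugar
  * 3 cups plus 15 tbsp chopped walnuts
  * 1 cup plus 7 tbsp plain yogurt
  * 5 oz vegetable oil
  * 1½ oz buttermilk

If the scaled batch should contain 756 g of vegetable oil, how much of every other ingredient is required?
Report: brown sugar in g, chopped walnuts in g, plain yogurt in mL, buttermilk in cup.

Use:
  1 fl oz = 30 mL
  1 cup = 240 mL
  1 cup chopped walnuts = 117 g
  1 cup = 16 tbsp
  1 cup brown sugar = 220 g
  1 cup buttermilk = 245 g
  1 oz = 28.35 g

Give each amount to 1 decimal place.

The original recipe has 141.75 g of vegetable oil, so the scaling factor is 756 ÷ 141.75 = 16/3.
brown sugar: (3 cup + 15 tbsp = 3.9375 cup) × 16/3 × 220 g/cup = 4620.0 g
chopped walnuts: (3 cup + 15 tbsp = 3.9375 cup) × 16/3 × 117 g/cup = 2457.0 g
plain yogurt: (1 cup + 7 tbsp = 1.4375 cup) × 16/3 × 240 mL/cup = 1840.0 mL
buttermilk: 1.5 oz × 16/3 × 28.35 g/oz ÷ 245 g/cup ≈ 0.9 cup

brown sugar: 4620.0 g; chopped walnuts: 2457.0 g; plain yogurt: 1840.0 mL; buttermilk: 0.9 cup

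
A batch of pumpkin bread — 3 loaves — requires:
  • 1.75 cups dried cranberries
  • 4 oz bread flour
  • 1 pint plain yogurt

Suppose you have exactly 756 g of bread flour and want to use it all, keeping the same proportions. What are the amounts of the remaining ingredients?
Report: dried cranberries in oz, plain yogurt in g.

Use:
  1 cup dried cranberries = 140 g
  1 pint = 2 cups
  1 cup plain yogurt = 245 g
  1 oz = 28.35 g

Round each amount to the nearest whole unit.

dried cranberries: 58 oz; plain yogurt: 3267 g

The original recipe has 113.4 g of bread flour, so the scaling factor is 756 ÷ 113.4 = 20/3.
dried cranberries: 1.75 cup × 20/3 × 140 g/cup ÷ 28.35 g/oz ≈ 58 oz
plain yogurt: 1 pint × 20/3 × 2 cup/pint × 245 g/cup ≈ 3267 g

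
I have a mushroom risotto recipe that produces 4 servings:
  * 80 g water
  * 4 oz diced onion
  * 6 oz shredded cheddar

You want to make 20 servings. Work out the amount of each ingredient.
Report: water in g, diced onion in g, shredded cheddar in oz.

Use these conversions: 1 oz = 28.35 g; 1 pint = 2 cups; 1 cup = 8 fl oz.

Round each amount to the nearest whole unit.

Scaling factor: 20/4 = 5.
water: 80 g × 5 = 400 g
diced onion: 4 oz × 5 × 28.35 g/oz = 567 g
shredded cheddar: 6 oz × 5 = 30 oz

water: 400 g; diced onion: 567 g; shredded cheddar: 30 oz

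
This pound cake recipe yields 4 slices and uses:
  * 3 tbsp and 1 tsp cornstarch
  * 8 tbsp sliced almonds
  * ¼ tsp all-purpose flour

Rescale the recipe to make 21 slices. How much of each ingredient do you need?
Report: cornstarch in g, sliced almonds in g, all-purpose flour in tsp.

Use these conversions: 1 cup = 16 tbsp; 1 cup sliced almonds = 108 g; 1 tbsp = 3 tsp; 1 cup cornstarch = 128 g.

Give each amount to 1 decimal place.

Scaling factor: 21/4 = 5.25.
cornstarch: (3 tbsp + 1 tsp = 10/3 tbsp) × 21/4 ÷ 16 tbsp/cup × 128 g/cup = 140.0 g
sliced almonds: 8 tbsp × 21/4 ÷ 16 tbsp/cup × 108 g/cup = 283.5 g
all-purpose flour: 0.25 tsp × 21/4 ≈ 1.3 tsp

cornstarch: 140.0 g; sliced almonds: 283.5 g; all-purpose flour: 1.3 tsp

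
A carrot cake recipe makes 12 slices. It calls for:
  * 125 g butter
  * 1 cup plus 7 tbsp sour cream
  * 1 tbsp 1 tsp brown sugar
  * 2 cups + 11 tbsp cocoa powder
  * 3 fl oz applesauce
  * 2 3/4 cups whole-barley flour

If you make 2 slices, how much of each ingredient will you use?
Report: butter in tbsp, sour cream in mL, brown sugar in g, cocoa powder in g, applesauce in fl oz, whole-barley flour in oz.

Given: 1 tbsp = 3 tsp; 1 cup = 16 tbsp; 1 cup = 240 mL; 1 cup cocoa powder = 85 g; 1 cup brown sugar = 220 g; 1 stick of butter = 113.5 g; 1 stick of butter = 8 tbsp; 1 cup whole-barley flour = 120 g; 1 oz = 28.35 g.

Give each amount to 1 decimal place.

Scaling factor: 2/12 = 1/6.
butter: 125 g × 1/6 ÷ 113.5 g/stick × 8 tbsp/stick ≈ 1.5 tbsp
sour cream: (1 cup + 7 tbsp = 1.4375 cup) × 1/6 × 240 mL/cup = 57.5 mL
brown sugar: (1 tbsp + 1 tsp = 4/3 tbsp) × 1/6 ÷ 16 tbsp/cup × 220 g/cup ≈ 3.1 g
cocoa powder: (2 cup + 11 tbsp = 2.6875 cup) × 1/6 × 85 g/cup ≈ 38.1 g
applesauce: 3 fl oz × 1/6 = 0.5 fl oz
whole-barley flour: 2.75 cup × 1/6 × 120 g/cup ÷ 28.35 g/oz ≈ 1.9 oz

butter: 1.5 tbsp; sour cream: 57.5 mL; brown sugar: 3.1 g; cocoa powder: 38.1 g; applesauce: 0.5 fl oz; whole-barley flour: 1.9 oz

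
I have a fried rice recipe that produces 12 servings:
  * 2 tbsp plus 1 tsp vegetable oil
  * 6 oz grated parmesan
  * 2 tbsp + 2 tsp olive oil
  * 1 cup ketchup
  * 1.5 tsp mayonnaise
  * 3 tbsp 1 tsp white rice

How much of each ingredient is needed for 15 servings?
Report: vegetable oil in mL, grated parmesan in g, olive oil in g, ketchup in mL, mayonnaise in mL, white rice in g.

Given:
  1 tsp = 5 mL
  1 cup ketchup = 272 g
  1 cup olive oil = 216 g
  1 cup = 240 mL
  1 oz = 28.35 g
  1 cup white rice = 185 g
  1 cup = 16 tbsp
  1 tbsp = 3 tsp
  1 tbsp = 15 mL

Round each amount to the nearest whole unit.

Scaling factor: 15/12 = 5/4 = 1.25.
vegetable oil: (2 tbsp + 1 tsp = 7/3 tbsp) × 5/4 × 15 mL/tbsp ≈ 44 mL
grated parmesan: 6 oz × 5/4 × 28.35 g/oz ≈ 213 g
olive oil: (2 tbsp + 2 tsp = 8/3 tbsp) × 5/4 ÷ 16 tbsp/cup × 216 g/cup = 45 g
ketchup: 1 cup × 5/4 × 240 mL/cup = 300 mL
mayonnaise: 1.5 tsp × 5/4 × 5 mL/tsp ≈ 9 mL
white rice: (3 tbsp + 1 tsp = 10/3 tbsp) × 5/4 ÷ 16 tbsp/cup × 185 g/cup ≈ 48 g

vegetable oil: 44 mL; grated parmesan: 213 g; olive oil: 45 g; ketchup: 300 mL; mayonnaise: 9 mL; white rice: 48 g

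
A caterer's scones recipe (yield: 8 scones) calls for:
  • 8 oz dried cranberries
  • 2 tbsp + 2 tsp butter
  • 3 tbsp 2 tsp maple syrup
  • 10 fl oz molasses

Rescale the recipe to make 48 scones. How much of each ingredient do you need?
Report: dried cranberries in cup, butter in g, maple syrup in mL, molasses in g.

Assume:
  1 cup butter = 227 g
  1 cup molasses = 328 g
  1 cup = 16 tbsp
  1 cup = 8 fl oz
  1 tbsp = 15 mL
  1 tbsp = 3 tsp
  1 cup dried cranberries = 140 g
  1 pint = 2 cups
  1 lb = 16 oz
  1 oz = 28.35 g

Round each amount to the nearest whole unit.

Scaling factor: 48/8 = 6.
dried cranberries: 8 oz × 6 × 28.35 g/oz ÷ 140 g/cup ≈ 10 cup
butter: (2 tbsp + 2 tsp = 8/3 tbsp) × 6 ÷ 16 tbsp/cup × 227 g/cup = 227 g
maple syrup: (3 tbsp + 2 tsp = 11/3 tbsp) × 6 × 15 mL/tbsp = 330 mL
molasses: 10 fl oz × 6 ÷ 8 fl oz/cup × 328 g/cup = 2460 g

dried cranberries: 10 cup; butter: 227 g; maple syrup: 330 mL; molasses: 2460 g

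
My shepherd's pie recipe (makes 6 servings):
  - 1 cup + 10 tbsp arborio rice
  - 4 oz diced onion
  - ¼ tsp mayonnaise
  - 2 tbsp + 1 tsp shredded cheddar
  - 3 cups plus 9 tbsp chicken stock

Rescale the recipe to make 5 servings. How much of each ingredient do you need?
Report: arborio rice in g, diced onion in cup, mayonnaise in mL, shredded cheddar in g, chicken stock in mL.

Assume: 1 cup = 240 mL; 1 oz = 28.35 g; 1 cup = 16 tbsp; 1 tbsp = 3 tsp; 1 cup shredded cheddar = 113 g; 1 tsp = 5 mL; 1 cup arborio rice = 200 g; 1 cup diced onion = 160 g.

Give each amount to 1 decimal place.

arborio rice: 270.8 g; diced onion: 0.6 cup; mayonnaise: 1.0 mL; shredded cheddar: 13.7 g; chicken stock: 712.5 mL

Scaling factor: 5/6.
arborio rice: (1 cup + 10 tbsp = 1.625 cup) × 5/6 × 200 g/cup ≈ 270.8 g
diced onion: 4 oz × 5/6 × 28.35 g/oz ÷ 160 g/cup ≈ 0.6 cup
mayonnaise: 0.25 tsp × 5/6 × 5 mL/tsp ≈ 1.0 mL
shredded cheddar: (2 tbsp + 1 tsp = 7/3 tbsp) × 5/6 ÷ 16 tbsp/cup × 113 g/cup ≈ 13.7 g
chicken stock: (3 cup + 9 tbsp = 3.5625 cup) × 5/6 × 240 mL/cup = 712.5 mL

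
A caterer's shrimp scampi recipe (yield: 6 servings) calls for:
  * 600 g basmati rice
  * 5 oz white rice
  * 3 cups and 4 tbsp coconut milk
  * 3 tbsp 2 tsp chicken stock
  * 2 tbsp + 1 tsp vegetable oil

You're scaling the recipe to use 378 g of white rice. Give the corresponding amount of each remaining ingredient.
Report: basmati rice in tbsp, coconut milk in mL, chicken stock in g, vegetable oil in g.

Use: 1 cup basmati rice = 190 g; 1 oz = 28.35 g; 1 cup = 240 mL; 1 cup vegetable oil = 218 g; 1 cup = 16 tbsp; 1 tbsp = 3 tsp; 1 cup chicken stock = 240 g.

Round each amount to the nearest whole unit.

The original recipe has 141.75 g of white rice, so the scaling factor is 378 ÷ 141.75 = 8/3.
basmati rice: 600 g × 8/3 ÷ 190 g/cup × 16 tbsp/cup ≈ 135 tbsp
coconut milk: (3 cup + 4 tbsp = 3.25 cup) × 8/3 × 240 mL/cup = 2080 mL
chicken stock: (3 tbsp + 2 tsp = 11/3 tbsp) × 8/3 ÷ 16 tbsp/cup × 240 g/cup ≈ 147 g
vegetable oil: (2 tbsp + 1 tsp = 7/3 tbsp) × 8/3 ÷ 16 tbsp/cup × 218 g/cup ≈ 85 g

basmati rice: 135 tbsp; coconut milk: 2080 mL; chicken stock: 147 g; vegetable oil: 85 g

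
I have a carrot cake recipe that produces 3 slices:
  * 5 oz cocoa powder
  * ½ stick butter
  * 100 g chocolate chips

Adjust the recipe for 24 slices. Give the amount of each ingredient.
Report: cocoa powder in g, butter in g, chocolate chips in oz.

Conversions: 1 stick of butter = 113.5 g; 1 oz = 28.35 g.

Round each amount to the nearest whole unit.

cocoa powder: 1134 g; butter: 454 g; chocolate chips: 28 oz

Scaling factor: 24/3 = 8.
cocoa powder: 5 oz × 8 × 28.35 g/oz = 1134 g
butter: 0.5 stick × 8 × 113.5 g/stick = 454 g
chocolate chips: 100 g × 8 ÷ 28.35 g/oz ≈ 28 oz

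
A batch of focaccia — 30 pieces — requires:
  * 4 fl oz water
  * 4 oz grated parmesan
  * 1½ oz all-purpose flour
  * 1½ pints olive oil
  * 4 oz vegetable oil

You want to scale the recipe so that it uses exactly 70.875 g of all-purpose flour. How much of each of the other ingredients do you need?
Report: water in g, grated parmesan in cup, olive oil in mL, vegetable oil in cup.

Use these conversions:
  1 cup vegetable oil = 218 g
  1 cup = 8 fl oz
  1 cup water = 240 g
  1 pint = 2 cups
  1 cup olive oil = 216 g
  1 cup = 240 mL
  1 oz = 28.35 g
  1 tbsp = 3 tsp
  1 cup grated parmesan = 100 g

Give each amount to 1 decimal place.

water: 200.0 g; grated parmesan: 1.9 cup; olive oil: 1200.0 mL; vegetable oil: 0.9 cup

The original recipe has 42.525 g of all-purpose flour, so the scaling factor is 70.875 ÷ 42.525 = 5/3.
water: 4 fl oz × 5/3 ÷ 8 fl oz/cup × 240 g/cup = 200.0 g
grated parmesan: 4 oz × 5/3 × 28.35 g/oz ÷ 100 g/cup ≈ 1.9 cup
olive oil: 1.5 pint × 5/3 × 2 cup/pint × 240 mL/cup = 1200.0 mL
vegetable oil: 4 oz × 5/3 × 28.35 g/oz ÷ 218 g/cup ≈ 0.9 cup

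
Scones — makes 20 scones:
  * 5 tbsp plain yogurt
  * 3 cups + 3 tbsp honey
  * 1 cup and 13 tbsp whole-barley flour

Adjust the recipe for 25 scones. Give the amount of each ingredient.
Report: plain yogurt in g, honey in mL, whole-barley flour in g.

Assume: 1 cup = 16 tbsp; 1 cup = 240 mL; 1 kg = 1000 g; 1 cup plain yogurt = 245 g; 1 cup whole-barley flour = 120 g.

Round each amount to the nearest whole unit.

plain yogurt: 96 g; honey: 956 mL; whole-barley flour: 272 g

Scaling factor: 25/20 = 5/4 = 1.25.
plain yogurt: 5 tbsp × 5/4 ÷ 16 tbsp/cup × 245 g/cup ≈ 96 g
honey: (3 cup + 3 tbsp = 3.1875 cup) × 5/4 × 240 mL/cup ≈ 956 mL
whole-barley flour: (1 cup + 13 tbsp = 1.8125 cup) × 5/4 × 120 g/cup ≈ 272 g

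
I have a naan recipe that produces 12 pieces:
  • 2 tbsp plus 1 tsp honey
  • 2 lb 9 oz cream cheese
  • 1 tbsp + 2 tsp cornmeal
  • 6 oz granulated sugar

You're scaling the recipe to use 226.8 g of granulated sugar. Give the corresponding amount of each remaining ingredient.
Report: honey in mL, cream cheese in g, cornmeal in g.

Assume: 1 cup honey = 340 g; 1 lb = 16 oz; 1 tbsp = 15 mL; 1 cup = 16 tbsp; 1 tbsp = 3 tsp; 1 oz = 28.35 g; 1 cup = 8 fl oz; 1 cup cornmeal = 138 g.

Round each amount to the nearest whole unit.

honey: 47 mL; cream cheese: 1550 g; cornmeal: 19 g

The original recipe has 170.1 g of granulated sugar, so the scaling factor is 226.8 ÷ 170.1 = 4/3.
honey: (2 tbsp + 1 tsp = 7/3 tbsp) × 4/3 × 15 mL/tbsp ≈ 47 mL
cream cheese: (2 lb + 9 oz = 2.5625 lb) × 4/3 × 16 oz/lb × 28.35 g/oz ≈ 1550 g
cornmeal: (1 tbsp + 2 tsp = 5/3 tbsp) × 4/3 ÷ 16 tbsp/cup × 138 g/cup ≈ 19 g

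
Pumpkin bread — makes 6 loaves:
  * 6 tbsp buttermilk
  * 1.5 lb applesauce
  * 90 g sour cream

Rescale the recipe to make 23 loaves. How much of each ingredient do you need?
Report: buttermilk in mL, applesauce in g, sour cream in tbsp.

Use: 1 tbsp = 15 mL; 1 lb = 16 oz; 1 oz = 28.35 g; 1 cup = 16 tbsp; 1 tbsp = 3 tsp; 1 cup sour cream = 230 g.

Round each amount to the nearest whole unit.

buttermilk: 345 mL; applesauce: 2608 g; sour cream: 24 tbsp

Scaling factor: 23/6.
buttermilk: 6 tbsp × 23/6 × 15 mL/tbsp = 345 mL
applesauce: 1.5 lb × 23/6 × 16 oz/lb × 28.35 g/oz ≈ 2608 g
sour cream: 90 g × 23/6 ÷ 230 g/cup × 16 tbsp/cup = 24 tbsp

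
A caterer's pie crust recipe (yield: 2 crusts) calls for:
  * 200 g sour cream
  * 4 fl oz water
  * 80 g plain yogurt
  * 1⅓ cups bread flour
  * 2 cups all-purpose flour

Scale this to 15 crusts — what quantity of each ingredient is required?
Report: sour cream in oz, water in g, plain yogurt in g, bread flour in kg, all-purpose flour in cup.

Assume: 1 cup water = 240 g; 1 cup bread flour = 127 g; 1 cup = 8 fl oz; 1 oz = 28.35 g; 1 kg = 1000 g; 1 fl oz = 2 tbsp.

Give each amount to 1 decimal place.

Scaling factor: 15/2 = 7.5.
sour cream: 200 g × 15/2 ÷ 28.35 g/oz ≈ 52.9 oz
water: 4 fl oz × 15/2 ÷ 8 fl oz/cup × 240 g/cup = 900.0 g
plain yogurt: 80 g × 15/2 = 600.0 g
bread flour: 4/3 cup × 15/2 × 127 g/cup ÷ 1000 g/kg ≈ 1.3 kg
all-purpose flour: 2 cup × 15/2 = 15.0 cup

sour cream: 52.9 oz; water: 900.0 g; plain yogurt: 600.0 g; bread flour: 1.3 kg; all-purpose flour: 15.0 cup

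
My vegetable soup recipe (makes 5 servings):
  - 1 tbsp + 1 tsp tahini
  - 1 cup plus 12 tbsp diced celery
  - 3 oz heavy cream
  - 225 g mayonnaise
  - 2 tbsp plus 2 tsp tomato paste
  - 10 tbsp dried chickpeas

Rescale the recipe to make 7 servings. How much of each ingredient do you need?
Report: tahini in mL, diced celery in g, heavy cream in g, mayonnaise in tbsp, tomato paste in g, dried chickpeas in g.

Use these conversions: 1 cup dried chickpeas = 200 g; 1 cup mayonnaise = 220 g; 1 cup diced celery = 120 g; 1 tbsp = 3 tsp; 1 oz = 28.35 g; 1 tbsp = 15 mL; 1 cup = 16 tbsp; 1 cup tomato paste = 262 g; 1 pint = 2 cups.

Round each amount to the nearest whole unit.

Scaling factor: 7/5 = 1.4.
tahini: (1 tbsp + 1 tsp = 4/3 tbsp) × 7/5 × 15 mL/tbsp = 28 mL
diced celery: (1 cup + 12 tbsp = 1.75 cup) × 7/5 × 120 g/cup = 294 g
heavy cream: 3 oz × 7/5 × 28.35 g/oz ≈ 119 g
mayonnaise: 225 g × 7/5 ÷ 220 g/cup × 16 tbsp/cup ≈ 23 tbsp
tomato paste: (2 tbsp + 2 tsp = 8/3 tbsp) × 7/5 ÷ 16 tbsp/cup × 262 g/cup ≈ 61 g
dried chickpeas: 10 tbsp × 7/5 ÷ 16 tbsp/cup × 200 g/cup = 175 g

tahini: 28 mL; diced celery: 294 g; heavy cream: 119 g; mayonnaise: 23 tbsp; tomato paste: 61 g; dried chickpeas: 175 g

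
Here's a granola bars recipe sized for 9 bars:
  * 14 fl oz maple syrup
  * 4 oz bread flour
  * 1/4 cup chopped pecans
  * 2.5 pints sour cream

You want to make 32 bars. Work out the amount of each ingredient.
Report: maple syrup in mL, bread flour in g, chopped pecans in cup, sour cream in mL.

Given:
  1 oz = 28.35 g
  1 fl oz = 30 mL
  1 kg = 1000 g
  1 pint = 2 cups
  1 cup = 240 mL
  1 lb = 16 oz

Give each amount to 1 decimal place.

maple syrup: 1493.3 mL; bread flour: 403.2 g; chopped pecans: 0.9 cup; sour cream: 4266.7 mL

Scaling factor: 32/9.
maple syrup: 14 fl oz × 32/9 × 30 mL/fl oz ≈ 1493.3 mL
bread flour: 4 oz × 32/9 × 28.35 g/oz = 403.2 g
chopped pecans: 0.25 cup × 32/9 ≈ 0.9 cup
sour cream: 2.5 pint × 32/9 × 2 cup/pint × 240 mL/cup ≈ 4266.7 mL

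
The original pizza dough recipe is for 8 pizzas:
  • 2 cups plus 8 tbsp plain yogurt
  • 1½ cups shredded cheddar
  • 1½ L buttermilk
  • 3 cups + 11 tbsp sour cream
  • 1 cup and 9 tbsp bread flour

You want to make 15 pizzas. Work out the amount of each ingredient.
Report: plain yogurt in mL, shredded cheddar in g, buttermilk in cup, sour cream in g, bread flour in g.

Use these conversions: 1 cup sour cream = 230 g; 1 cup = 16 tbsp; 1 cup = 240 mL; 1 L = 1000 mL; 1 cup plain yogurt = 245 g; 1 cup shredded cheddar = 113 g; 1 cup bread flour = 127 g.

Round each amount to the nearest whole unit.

Scaling factor: 15/8 = 1.875.
plain yogurt: (2 cup + 8 tbsp = 2.5 cup) × 15/8 × 240 mL/cup = 1125 mL
shredded cheddar: 1.5 cup × 15/8 × 113 g/cup ≈ 318 g
buttermilk: 1.5 L × 15/8 × 1000 mL/L ÷ 240 mL/cup ≈ 12 cup
sour cream: (3 cup + 11 tbsp = 3.6875 cup) × 15/8 × 230 g/cup ≈ 1590 g
bread flour: (1 cup + 9 tbsp = 1.5625 cup) × 15/8 × 127 g/cup ≈ 372 g

plain yogurt: 1125 mL; shredded cheddar: 318 g; buttermilk: 12 cup; sour cream: 1590 g; bread flour: 372 g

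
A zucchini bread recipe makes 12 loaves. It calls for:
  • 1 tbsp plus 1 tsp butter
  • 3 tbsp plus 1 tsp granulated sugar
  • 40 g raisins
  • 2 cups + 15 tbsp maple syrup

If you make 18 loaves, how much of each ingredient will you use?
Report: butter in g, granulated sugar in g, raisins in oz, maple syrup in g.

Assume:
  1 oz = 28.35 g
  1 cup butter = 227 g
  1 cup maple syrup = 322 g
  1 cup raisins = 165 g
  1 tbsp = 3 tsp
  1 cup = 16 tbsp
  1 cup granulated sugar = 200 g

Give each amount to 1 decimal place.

Scaling factor: 18/12 = 3/2 = 1.5.
butter: (1 tbsp + 1 tsp = 4/3 tbsp) × 3/2 ÷ 16 tbsp/cup × 227 g/cup ≈ 28.4 g
granulated sugar: (3 tbsp + 1 tsp = 10/3 tbsp) × 3/2 ÷ 16 tbsp/cup × 200 g/cup = 62.5 g
raisins: 40 g × 3/2 ÷ 28.35 g/oz ≈ 2.1 oz
maple syrup: (2 cup + 15 tbsp = 2.9375 cup) × 3/2 × 322 g/cup ≈ 1418.8 g

butter: 28.4 g; granulated sugar: 62.5 g; raisins: 2.1 oz; maple syrup: 1418.8 g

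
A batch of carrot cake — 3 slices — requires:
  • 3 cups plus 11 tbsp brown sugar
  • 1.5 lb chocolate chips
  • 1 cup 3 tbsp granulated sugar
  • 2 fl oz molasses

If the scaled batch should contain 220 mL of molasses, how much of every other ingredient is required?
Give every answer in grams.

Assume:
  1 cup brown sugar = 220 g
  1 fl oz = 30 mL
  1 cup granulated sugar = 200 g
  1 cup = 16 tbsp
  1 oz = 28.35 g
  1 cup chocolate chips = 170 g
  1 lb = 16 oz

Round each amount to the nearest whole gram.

brown sugar: 2975 g; chocolate chips: 2495 g; granulated sugar: 871 g

The original recipe has 60 mL of molasses, so the scaling factor is 220 ÷ 60 = 11/3.
brown sugar: (3 cup + 11 tbsp = 3.6875 cup) × 11/3 × 220 g/cup ≈ 2975 g
chocolate chips: 1.5 lb × 11/3 × 16 oz/lb × 28.35 g/oz ≈ 2495 g
granulated sugar: (1 cup + 3 tbsp = 1.1875 cup) × 11/3 × 200 g/cup ≈ 871 g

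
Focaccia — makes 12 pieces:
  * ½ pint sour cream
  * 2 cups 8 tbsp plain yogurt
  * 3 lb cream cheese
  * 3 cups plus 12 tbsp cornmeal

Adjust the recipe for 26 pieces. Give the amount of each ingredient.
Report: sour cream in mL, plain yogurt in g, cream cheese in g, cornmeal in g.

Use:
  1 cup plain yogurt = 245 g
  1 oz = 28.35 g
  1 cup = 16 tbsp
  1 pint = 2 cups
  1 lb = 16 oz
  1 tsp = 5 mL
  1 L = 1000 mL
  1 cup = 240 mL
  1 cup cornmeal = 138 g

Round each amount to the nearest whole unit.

sour cream: 520 mL; plain yogurt: 1327 g; cream cheese: 2948 g; cornmeal: 1121 g

Scaling factor: 26/12 = 13/6.
sour cream: 0.5 pint × 13/6 × 2 cup/pint × 240 mL/cup = 520 mL
plain yogurt: (2 cup + 8 tbsp = 2.5 cup) × 13/6 × 245 g/cup ≈ 1327 g
cream cheese: 3 lb × 13/6 × 16 oz/lb × 28.35 g/oz ≈ 2948 g
cornmeal: (3 cup + 12 tbsp = 3.75 cup) × 13/6 × 138 g/cup ≈ 1121 g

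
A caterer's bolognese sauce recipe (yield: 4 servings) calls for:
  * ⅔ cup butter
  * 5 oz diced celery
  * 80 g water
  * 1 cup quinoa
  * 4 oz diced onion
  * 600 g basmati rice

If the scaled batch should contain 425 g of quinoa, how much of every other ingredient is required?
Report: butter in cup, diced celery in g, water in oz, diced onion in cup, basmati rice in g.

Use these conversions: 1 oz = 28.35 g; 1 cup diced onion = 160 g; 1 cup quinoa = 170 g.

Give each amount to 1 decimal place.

The original recipe has 170 g of quinoa, so the scaling factor is 425 ÷ 170 = 5/2 = 2.5.
butter: 2/3 cup × 5/2 ≈ 1.7 cup
diced celery: 5 oz × 5/2 × 28.35 g/oz ≈ 354.4 g
water: 80 g × 5/2 ÷ 28.35 g/oz ≈ 7.1 oz
diced onion: 4 oz × 5/2 × 28.35 g/oz ÷ 160 g/cup ≈ 1.8 cup
basmati rice: 600 g × 5/2 = 1500.0 g

butter: 1.7 cup; diced celery: 354.4 g; water: 7.1 oz; diced onion: 1.8 cup; basmati rice: 1500.0 g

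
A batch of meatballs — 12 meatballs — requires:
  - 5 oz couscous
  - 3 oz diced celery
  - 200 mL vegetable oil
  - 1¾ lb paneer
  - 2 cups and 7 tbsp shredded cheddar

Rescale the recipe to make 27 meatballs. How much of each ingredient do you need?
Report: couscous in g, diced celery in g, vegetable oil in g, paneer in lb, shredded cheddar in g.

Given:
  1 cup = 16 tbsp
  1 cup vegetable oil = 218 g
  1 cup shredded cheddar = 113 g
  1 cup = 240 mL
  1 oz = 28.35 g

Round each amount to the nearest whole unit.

Scaling factor: 27/12 = 9/4 = 2.25.
couscous: 5 oz × 9/4 × 28.35 g/oz ≈ 319 g
diced celery: 3 oz × 9/4 × 28.35 g/oz ≈ 191 g
vegetable oil: 200 mL × 9/4 ÷ 240 mL/cup × 218 g/cup ≈ 409 g
paneer: 1.75 lb × 9/4 ≈ 4 lb
shredded cheddar: (2 cup + 7 tbsp = 2.4375 cup) × 9/4 × 113 g/cup ≈ 620 g

couscous: 319 g; diced celery: 191 g; vegetable oil: 409 g; paneer: 4 lb; shredded cheddar: 620 g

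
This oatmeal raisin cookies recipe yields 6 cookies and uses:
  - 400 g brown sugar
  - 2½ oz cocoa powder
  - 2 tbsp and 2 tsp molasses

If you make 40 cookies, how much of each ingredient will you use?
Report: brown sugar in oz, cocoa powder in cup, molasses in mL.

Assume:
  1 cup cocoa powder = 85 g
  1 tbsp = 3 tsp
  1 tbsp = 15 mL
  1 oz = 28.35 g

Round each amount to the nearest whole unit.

brown sugar: 94 oz; cocoa powder: 6 cup; molasses: 267 mL

Scaling factor: 40/6 = 20/3.
brown sugar: 400 g × 20/3 ÷ 28.35 g/oz ≈ 94 oz
cocoa powder: 2.5 oz × 20/3 × 28.35 g/oz ÷ 85 g/cup ≈ 6 cup
molasses: (2 tbsp + 2 tsp = 8/3 tbsp) × 20/3 × 15 mL/tbsp ≈ 267 mL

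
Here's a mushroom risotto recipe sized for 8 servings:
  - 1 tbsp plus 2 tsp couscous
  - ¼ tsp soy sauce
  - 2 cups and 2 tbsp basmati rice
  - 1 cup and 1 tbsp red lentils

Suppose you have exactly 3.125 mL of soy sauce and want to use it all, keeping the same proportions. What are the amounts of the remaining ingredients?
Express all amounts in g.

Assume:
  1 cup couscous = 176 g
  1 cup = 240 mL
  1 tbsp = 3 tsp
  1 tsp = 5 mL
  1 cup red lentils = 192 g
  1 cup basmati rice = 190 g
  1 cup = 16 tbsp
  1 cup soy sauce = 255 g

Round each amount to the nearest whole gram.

couscous: 46 g; basmati rice: 1009 g; red lentils: 510 g

The original recipe has 1.25 mL of soy sauce, so the scaling factor is 3.125 ÷ 1.25 = 5/2 = 2.5.
couscous: (1 tbsp + 2 tsp = 5/3 tbsp) × 5/2 ÷ 16 tbsp/cup × 176 g/cup ≈ 46 g
basmati rice: (2 cup + 2 tbsp = 2.125 cup) × 5/2 × 190 g/cup ≈ 1009 g
red lentils: (1 cup + 1 tbsp = 1.0625 cup) × 5/2 × 192 g/cup = 510 g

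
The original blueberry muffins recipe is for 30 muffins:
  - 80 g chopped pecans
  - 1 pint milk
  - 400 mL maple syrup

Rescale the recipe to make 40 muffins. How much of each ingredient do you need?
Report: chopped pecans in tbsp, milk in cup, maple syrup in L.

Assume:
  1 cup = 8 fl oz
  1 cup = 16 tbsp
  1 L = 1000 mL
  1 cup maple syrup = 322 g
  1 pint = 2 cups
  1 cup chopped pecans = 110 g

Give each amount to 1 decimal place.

chopped pecans: 15.5 tbsp; milk: 2.7 cup; maple syrup: 0.5 L

Scaling factor: 40/30 = 4/3.
chopped pecans: 80 g × 4/3 ÷ 110 g/cup × 16 tbsp/cup ≈ 15.5 tbsp
milk: 1 pint × 4/3 × 2 cup/pint ≈ 2.7 cup
maple syrup: 400 mL × 4/3 ÷ 1000 mL/L ≈ 0.5 L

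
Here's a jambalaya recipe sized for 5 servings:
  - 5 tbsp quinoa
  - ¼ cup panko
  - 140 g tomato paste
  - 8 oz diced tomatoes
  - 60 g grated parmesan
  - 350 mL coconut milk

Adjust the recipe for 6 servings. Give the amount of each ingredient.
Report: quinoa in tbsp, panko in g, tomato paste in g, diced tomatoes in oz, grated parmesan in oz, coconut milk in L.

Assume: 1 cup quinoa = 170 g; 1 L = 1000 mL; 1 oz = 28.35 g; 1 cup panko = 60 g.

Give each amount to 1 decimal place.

quinoa: 6.0 tbsp; panko: 18.0 g; tomato paste: 168.0 g; diced tomatoes: 9.6 oz; grated parmesan: 2.5 oz; coconut milk: 0.4 L

Scaling factor: 6/5 = 1.2.
quinoa: 5 tbsp × 6/5 = 6.0 tbsp
panko: 0.25 cup × 6/5 × 60 g/cup = 18.0 g
tomato paste: 140 g × 6/5 = 168.0 g
diced tomatoes: 8 oz × 6/5 = 9.6 oz
grated parmesan: 60 g × 6/5 ÷ 28.35 g/oz ≈ 2.5 oz
coconut milk: 350 mL × 6/5 ÷ 1000 mL/L ≈ 0.4 L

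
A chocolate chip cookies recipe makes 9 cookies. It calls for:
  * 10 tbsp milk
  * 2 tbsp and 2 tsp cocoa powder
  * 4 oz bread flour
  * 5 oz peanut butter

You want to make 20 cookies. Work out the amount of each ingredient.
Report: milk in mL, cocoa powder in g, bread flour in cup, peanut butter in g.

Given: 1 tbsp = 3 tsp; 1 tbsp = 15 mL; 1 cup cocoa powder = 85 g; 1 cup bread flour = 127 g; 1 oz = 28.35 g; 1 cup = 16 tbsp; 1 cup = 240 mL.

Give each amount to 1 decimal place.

milk: 333.3 mL; cocoa powder: 31.5 g; bread flour: 2.0 cup; peanut butter: 315.0 g

Scaling factor: 20/9.
milk: 10 tbsp × 20/9 × 15 mL/tbsp ≈ 333.3 mL
cocoa powder: (2 tbsp + 2 tsp = 8/3 tbsp) × 20/9 ÷ 16 tbsp/cup × 85 g/cup ≈ 31.5 g
bread flour: 4 oz × 20/9 × 28.35 g/oz ÷ 127 g/cup ≈ 2.0 cup
peanut butter: 5 oz × 20/9 × 28.35 g/oz = 315.0 g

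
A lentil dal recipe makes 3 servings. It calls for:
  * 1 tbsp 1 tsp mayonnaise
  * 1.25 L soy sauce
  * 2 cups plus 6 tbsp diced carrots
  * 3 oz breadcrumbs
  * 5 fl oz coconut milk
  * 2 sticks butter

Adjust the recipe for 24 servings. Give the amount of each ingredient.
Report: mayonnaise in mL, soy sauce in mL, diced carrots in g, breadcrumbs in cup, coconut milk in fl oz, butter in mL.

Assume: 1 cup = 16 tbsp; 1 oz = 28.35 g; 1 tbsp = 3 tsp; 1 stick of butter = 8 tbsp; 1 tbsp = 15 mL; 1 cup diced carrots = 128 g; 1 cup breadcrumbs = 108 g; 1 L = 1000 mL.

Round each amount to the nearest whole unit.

mayonnaise: 160 mL; soy sauce: 10000 mL; diced carrots: 2432 g; breadcrumbs: 6 cup; coconut milk: 40 fl oz; butter: 1920 mL

Scaling factor: 24/3 = 8.
mayonnaise: (1 tbsp + 1 tsp = 4/3 tbsp) × 8 × 15 mL/tbsp = 160 mL
soy sauce: 1.25 L × 8 × 1000 mL/L = 10000 mL
diced carrots: (2 cup + 6 tbsp = 2.375 cup) × 8 × 128 g/cup = 2432 g
breadcrumbs: 3 oz × 8 × 28.35 g/oz ÷ 108 g/cup ≈ 6 cup
coconut milk: 5 fl oz × 8 = 40 fl oz
butter: 2 stick × 8 × 8 tbsp/stick × 15 mL/tbsp = 1920 mL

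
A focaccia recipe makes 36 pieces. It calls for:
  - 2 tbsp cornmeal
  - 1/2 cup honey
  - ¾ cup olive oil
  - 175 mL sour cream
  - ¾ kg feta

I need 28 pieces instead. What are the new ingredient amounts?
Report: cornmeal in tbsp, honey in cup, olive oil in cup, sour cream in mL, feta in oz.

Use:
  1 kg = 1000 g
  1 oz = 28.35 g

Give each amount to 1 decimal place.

Scaling factor: 28/36 = 7/9.
cornmeal: 2 tbsp × 7/9 ≈ 1.6 tbsp
honey: 0.5 cup × 7/9 ≈ 0.4 cup
olive oil: 0.75 cup × 7/9 ≈ 0.6 cup
sour cream: 175 mL × 7/9 ≈ 136.1 mL
feta: 0.75 kg × 7/9 × 1000 g/kg ÷ 28.35 g/oz ≈ 20.6 oz

cornmeal: 1.6 tbsp; honey: 0.4 cup; olive oil: 0.6 cup; sour cream: 136.1 mL; feta: 20.6 oz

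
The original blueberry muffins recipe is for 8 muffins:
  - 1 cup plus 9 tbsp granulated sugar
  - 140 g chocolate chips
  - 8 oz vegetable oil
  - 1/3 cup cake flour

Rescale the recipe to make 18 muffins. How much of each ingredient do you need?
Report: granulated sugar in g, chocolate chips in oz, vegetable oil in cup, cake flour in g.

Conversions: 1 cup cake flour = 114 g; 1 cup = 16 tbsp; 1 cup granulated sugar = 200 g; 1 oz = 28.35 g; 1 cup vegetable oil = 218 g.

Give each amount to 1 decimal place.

Scaling factor: 18/8 = 9/4 = 2.25.
granulated sugar: (1 cup + 9 tbsp = 1.5625 cup) × 9/4 × 200 g/cup ≈ 703.1 g
chocolate chips: 140 g × 9/4 ÷ 28.35 g/oz ≈ 11.1 oz
vegetable oil: 8 oz × 9/4 × 28.35 g/oz ÷ 218 g/cup ≈ 2.3 cup
cake flour: 1/3 cup × 9/4 × 114 g/cup = 85.5 g

granulated sugar: 703.1 g; chocolate chips: 11.1 oz; vegetable oil: 2.3 cup; cake flour: 85.5 g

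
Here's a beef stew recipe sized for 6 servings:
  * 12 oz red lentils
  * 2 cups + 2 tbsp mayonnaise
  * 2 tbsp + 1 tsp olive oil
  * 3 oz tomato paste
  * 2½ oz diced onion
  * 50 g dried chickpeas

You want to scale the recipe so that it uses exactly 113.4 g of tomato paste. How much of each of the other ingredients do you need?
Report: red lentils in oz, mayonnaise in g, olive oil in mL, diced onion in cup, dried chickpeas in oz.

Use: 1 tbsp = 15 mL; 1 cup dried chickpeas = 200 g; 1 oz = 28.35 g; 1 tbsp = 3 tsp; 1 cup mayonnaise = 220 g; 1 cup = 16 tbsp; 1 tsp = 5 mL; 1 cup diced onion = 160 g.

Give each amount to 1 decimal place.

red lentils: 16.0 oz; mayonnaise: 623.3 g; olive oil: 46.7 mL; diced onion: 0.6 cup; dried chickpeas: 2.4 oz

The original recipe has 85.05 g of tomato paste, so the scaling factor is 113.4 ÷ 85.05 = 4/3.
red lentils: 12 oz × 4/3 = 16.0 oz
mayonnaise: (2 cup + 2 tbsp = 2.125 cup) × 4/3 × 220 g/cup ≈ 623.3 g
olive oil: (2 tbsp + 1 tsp = 7/3 tbsp) × 4/3 × 15 mL/tbsp ≈ 46.7 mL
diced onion: 2.5 oz × 4/3 × 28.35 g/oz ÷ 160 g/cup ≈ 0.6 cup
dried chickpeas: 50 g × 4/3 ÷ 28.35 g/oz ≈ 2.4 oz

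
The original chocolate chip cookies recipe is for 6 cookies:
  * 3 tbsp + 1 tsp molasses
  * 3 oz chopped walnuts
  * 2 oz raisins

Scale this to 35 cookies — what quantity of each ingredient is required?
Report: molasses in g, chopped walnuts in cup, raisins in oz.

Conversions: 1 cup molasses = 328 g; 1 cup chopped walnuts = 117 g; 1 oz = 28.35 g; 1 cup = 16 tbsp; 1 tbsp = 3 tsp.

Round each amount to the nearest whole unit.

molasses: 399 g; chopped walnuts: 4 cup; raisins: 12 oz

Scaling factor: 35/6.
molasses: (3 tbsp + 1 tsp = 10/3 tbsp) × 35/6 ÷ 16 tbsp/cup × 328 g/cup ≈ 399 g
chopped walnuts: 3 oz × 35/6 × 28.35 g/oz ÷ 117 g/cup ≈ 4 cup
raisins: 2 oz × 35/6 ≈ 12 oz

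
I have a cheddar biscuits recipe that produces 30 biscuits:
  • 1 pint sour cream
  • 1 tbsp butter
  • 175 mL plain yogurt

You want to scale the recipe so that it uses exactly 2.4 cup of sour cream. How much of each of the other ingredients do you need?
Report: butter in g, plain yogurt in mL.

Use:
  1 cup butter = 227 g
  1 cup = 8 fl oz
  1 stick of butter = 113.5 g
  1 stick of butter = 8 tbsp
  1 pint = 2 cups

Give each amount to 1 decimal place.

butter: 17.0 g; plain yogurt: 210.0 mL

The original recipe has 2 cup of sour cream, so the scaling factor is 2.4 ÷ 2 = 6/5 = 1.2.
butter: 1 tbsp × 6/5 ÷ 8 tbsp/stick × 113.5 g/stick ≈ 17.0 g
plain yogurt: 175 mL × 6/5 = 210.0 mL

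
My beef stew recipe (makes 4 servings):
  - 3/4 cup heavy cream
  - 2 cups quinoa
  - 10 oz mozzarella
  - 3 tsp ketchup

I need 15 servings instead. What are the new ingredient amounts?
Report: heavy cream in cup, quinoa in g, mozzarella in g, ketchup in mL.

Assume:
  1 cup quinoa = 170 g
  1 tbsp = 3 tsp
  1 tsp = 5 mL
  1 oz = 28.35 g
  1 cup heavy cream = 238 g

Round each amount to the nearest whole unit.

heavy cream: 3 cup; quinoa: 1275 g; mozzarella: 1063 g; ketchup: 56 mL

Scaling factor: 15/4 = 3.75.
heavy cream: 0.75 cup × 15/4 ≈ 3 cup
quinoa: 2 cup × 15/4 × 170 g/cup = 1275 g
mozzarella: 10 oz × 15/4 × 28.35 g/oz ≈ 1063 g
ketchup: 3 tsp × 15/4 × 5 mL/tsp ≈ 56 mL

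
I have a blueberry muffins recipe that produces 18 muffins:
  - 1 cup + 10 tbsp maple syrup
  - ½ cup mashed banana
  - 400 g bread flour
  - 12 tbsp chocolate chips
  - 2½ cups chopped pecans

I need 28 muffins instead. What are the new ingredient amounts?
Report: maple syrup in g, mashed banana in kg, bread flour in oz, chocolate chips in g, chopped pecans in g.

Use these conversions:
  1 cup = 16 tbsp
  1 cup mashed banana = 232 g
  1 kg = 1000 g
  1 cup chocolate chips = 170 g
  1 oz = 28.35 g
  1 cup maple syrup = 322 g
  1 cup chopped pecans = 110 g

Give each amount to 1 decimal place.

maple syrup: 813.9 g; mashed banana: 0.2 kg; bread flour: 21.9 oz; chocolate chips: 198.3 g; chopped pecans: 427.8 g

Scaling factor: 28/18 = 14/9.
maple syrup: (1 cup + 10 tbsp = 1.625 cup) × 14/9 × 322 g/cup ≈ 813.9 g
mashed banana: 0.5 cup × 14/9 × 232 g/cup ÷ 1000 g/kg ≈ 0.2 kg
bread flour: 400 g × 14/9 ÷ 28.35 g/oz ≈ 21.9 oz
chocolate chips: 12 tbsp × 14/9 ÷ 16 tbsp/cup × 170 g/cup ≈ 198.3 g
chopped pecans: 2.5 cup × 14/9 × 110 g/cup ≈ 427.8 g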